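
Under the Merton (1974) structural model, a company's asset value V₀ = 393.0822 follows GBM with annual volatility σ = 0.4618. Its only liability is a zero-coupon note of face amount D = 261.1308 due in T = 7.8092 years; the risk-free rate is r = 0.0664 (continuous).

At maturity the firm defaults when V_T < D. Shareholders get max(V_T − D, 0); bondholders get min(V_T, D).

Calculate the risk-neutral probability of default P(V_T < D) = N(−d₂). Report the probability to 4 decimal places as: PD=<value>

PD=0.4707

Work the structural quantities from V₀ = 393.0822 against face 261.1308:
d₁ = [ln(V₀/D) + (r + σ²/2)T] / (σ√T)
   = [ln(393.0822/261.1308) + (0.0664 + 0.5·0.4618²)·7.8092] / (0.4618·√7.8092)
   = [0.408997 + 1.351223] / 1.290498 = 1.363986
d₂ = d₁ − σ√T = 1.363986 − 1.290498 = 0.073488
risk-neutral PD = N(−d₂) = N(-0.073488) = 0.470709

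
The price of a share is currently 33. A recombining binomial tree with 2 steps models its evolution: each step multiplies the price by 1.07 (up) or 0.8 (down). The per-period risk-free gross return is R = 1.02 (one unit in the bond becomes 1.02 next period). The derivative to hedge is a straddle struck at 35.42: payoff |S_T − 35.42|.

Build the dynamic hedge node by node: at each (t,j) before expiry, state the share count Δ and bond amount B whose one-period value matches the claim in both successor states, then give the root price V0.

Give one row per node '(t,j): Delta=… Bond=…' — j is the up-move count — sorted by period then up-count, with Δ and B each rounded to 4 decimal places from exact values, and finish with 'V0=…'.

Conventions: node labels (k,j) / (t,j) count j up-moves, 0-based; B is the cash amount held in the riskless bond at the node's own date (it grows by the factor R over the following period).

(0,0): Delta=-0.5765 Bond=23.0839
(1,0): Delta=-1.0000 Bond=34.7255
(1,1): Delta=-0.5046 Bond=21.0046
V0=4.0588

Arbitrage-free pricing uses the up-move probability p* = (R−d)/(u−d) = 0.8148, discounting each step at R = 1.02.
Expiry values: V(2,0)=14.3000, V(2,1)=7.1720, V(2,2)=2.3617
(1,0): S=26.4000. Δ = (V_up−V_dn)/(S_up−S_dn) = (7.1720−14.3000)/(28.2480−21.1200) = -1.0000. V = [p*·7.1720 + (1−p*)·14.3000]/1.02 = 8.3255. B = V − Δ·S = 34.7255.
(1,1): S=35.3100. Δ = (V_up−V_dn)/(S_up−S_dn) = (2.3617−7.1720)/(37.7817−28.2480) = -0.5046. V = [p*·2.3617 + (1−p*)·7.1720]/1.02 = 3.1887. B = V − Δ·S = 21.0046.
(0,0): S=33.0000. Δ = (V_up−V_dn)/(S_up−S_dn) = (3.1887−8.3255)/(35.3100−26.4000) = -0.5765. V = [p*·3.1887 + (1−p*)·8.3255]/1.02 = 4.0588. B = V − Δ·S = 23.0839.
Verification: the root portfolio costs Δ(0,0)·S0 + B(0,0) = 4.0588, matching V0.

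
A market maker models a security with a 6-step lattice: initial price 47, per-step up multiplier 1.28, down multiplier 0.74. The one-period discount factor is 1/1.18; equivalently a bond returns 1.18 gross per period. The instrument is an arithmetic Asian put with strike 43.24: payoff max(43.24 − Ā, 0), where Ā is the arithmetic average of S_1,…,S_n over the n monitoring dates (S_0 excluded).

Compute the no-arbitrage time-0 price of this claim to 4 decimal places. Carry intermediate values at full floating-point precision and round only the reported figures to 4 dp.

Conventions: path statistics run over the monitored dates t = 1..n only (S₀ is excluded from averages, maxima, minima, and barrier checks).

No-arbitrage gives p* = (R−d)/(u−d) = 0.8148: enumerate every path, weight its payoff by its p*-probability, and discount by R^6.
Enumerate all 2^6 = 64 price paths (U = up ×1.28, D = down ×0.74); each path with k up-moves has probability p*^k·(1−p*)^(6−k).
DDDDDD: Ā=18.6339, payoff=24.6061, prob=0.000040
UDDDDD: Ā=32.2316, payoff=11.0084, prob=0.000177
DUDDDD: Ā=28.0016, payoff=15.2384, prob=0.000177
UUDDDD: Ā=48.4352, payoff=0.0000, prob=0.000781
DDUDDD: Ā=24.8714, payoff=18.3686, prob=0.000177
UDUDDD: Ā=43.0208, payoff=0.2192, prob=0.000781
DUUDDD: Ā=38.7908, payoff=4.4492, prob=0.000781
UUUDDD: Ā=67.0977, payoff=0.0000, prob=0.003436
DDDUDD: Ā=22.5551, payoff=20.6849, prob=0.000177
UDDUDD: Ā=39.0142, payoff=4.2258, prob=0.000781
DUDUDD: Ā=34.7842, payoff=8.4558, prob=0.000781
UUDUDD: Ā=60.1672, payoff=0.0000, prob=0.003436
DDUUDD: Ā=31.6540, payoff=11.5860, prob=0.000781
UDUUDD: Ā=54.7528, payoff=0.0000, prob=0.003436
DUUUDD: Ā=50.5228, payoff=0.0000, prob=0.003436
UUUUDD: Ā=87.3909, payoff=0.0000, prob=0.015116
DDDDUD: Ā=20.8410, payoff=22.3990, prob=0.000177
UDDDUD: Ā=36.0493, payoff=7.1907, prob=0.000781
DUDDUD: Ā=31.8193, payoff=11.4207, prob=0.000781
UUDDUD: Ā=55.0387, payoff=0.0000, prob=0.003436
DDUDUD: Ā=28.6891, payoff=14.5509, prob=0.000781
UDUDUD: Ā=49.6243, payoff=0.0000, prob=0.003436
DUUDUD: Ā=45.3943, payoff=0.0000, prob=0.003436
UUUDUD: Ā=78.5199, payoff=0.0000, prob=0.015116
DDDUUD: Ā=26.3727, payoff=16.8673, prob=0.000781
UDDUUD: Ā=45.6177, payoff=0.0000, prob=0.003436
DUDUUD: Ā=41.3877, payoff=1.8523, prob=0.003436
UUDUUD: Ā=71.5895, payoff=0.0000, prob=0.015116
DDUUUD: Ā=38.2575, payoff=4.9825, prob=0.003436
UDUUUD: Ā=66.1751, payoff=0.0000, prob=0.015116
DUUUUD: Ā=61.9451, payoff=0.0000, prob=0.015116
UUUUUD: Ā=107.1483, payoff=0.0000, prob=0.066512
DDDDDU: Ā=19.5725, payoff=23.6675, prob=0.000177
UDDDDU: Ā=33.8552, payoff=9.3848, prob=0.000781
DUDDDU: Ā=29.6252, payoff=13.6148, prob=0.000781
UUDDDU: Ā=51.2436, payoff=0.0000, prob=0.003436
DDUDDU: Ā=26.4950, payoff=16.7450, prob=0.000781
UDUDDU: Ā=45.8292, payoff=0.0000, prob=0.003436
DUUDDU: Ā=41.5992, payoff=1.6408, prob=0.003436
UUUDDU: Ā=71.9554, payoff=0.0000, prob=0.015116
DDDUDU: Ā=24.1787, payoff=19.0613, prob=0.000781
UDDUDU: Ā=41.8226, payoff=1.4174, prob=0.003436
DUDUDU: Ā=37.5926, payoff=5.6474, prob=0.003436
UUDUDU: Ā=65.0250, payoff=0.0000, prob=0.015116
DDUUDU: Ā=34.4624, payoff=8.7776, prob=0.003436
UDUUDU: Ā=59.6106, payoff=0.0000, prob=0.015116
DUUUDU: Ā=55.3806, payoff=0.0000, prob=0.015116
UUUUDU: Ā=95.7934, payoff=0.0000, prob=0.066512
DDDDUU: Ā=22.4646, payoff=20.7754, prob=0.000781
UDDDUU: Ā=38.8576, payoff=4.3824, prob=0.003436
DUDDUU: Ā=34.6276, payoff=8.6124, prob=0.003436
UUDDUU: Ā=59.8965, payoff=0.0000, prob=0.015116
DDUDUU: Ā=31.4974, payoff=11.7426, prob=0.003436
UDUDUU: Ā=54.4821, payoff=0.0000, prob=0.015116
DUUDUU: Ā=50.2521, payoff=0.0000, prob=0.015116
UUUDUU: Ā=86.9225, payoff=0.0000, prob=0.066512
DDDUUU: Ā=29.1811, payoff=14.0589, prob=0.003436
UDDUUU: Ā=50.4754, payoff=0.0000, prob=0.015116
DUDUUU: Ā=46.2454, payoff=0.0000, prob=0.015116
UUDUUU: Ā=79.9921, payoff=0.0000, prob=0.066512
DDUUUU: Ā=43.1152, payoff=0.1248, prob=0.015116
UDUUUU: Ā=74.5777, payoff=0.0000, prob=0.066512
DUUUUU: Ā=70.3477, payoff=0.0000, prob=0.066512
UUUUUU: Ā=121.6824, payoff=0.0000, prob=0.292653
Price = Σ prob·payoff / R^6 = 0.363268 / 2.699554 = 0.1346

price = 0.1346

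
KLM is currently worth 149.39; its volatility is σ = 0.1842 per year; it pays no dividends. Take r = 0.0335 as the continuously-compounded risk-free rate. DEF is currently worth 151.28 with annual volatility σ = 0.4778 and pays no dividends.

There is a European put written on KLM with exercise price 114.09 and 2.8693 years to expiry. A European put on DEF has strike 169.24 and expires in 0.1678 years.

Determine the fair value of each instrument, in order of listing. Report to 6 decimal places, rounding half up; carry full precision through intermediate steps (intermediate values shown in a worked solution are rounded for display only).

[KLM put K=114.09]
σ√T = 0.1842·√2.8693 = 0.312017
d₁ = (ln(S/K) + (r+σ²/2)T) / (σ√T) = (ln(149.39/114.09) + (0.0335+0.1842²/2)·2.8693) / 0.312017 = (0.269573 + 0.144799) / 0.312017 = 1.328043
d₂ = d₁ − σ√T = 1.328043 − 0.312017 = 1.016027
e^{−rT} = 0.908354
N(−d₁) = 0.092082,  N(−d₂) = 0.154808
price = K·e^{−rT}·N(−d₂) − S·N(−d₁) = 16.043417 − 13.756118 = 2.287300
[DEF put K=169.24]
σ√T = 0.4778·√0.1678 = 0.195723
d₁ = (ln(S/K) + (r+σ²/2)T) / (σ√T) = (ln(151.28/169.24) + (0.0335+0.4778²/2)·0.1678) / 0.195723 = (-0.112185 + 0.024775) / 0.195723 = -0.446602
d₂ = d₁ − σ√T = -0.446602 − 0.195723 = -0.642325
e^{−rT} = 0.994394
N(−d₁) = 0.672419,  N(−d₂) = 0.739669
price = K·e^{−rT}·N(−d₂) − S·N(−d₁) = 124.479862 − 101.723511 = 22.756351

price(KLM put K=114.09) = 2.287300
price(DEF put K=169.24) = 22.756351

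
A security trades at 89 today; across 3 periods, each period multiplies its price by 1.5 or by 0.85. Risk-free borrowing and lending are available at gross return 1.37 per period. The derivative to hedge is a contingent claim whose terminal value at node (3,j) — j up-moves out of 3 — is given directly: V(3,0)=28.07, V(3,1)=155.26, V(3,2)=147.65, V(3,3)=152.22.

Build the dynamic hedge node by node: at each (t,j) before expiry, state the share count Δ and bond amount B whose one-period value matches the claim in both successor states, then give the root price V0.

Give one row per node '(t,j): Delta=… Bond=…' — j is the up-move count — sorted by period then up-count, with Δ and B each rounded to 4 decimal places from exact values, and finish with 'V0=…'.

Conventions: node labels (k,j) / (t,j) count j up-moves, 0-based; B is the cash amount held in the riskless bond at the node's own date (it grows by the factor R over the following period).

No-arbitrage ⇒ martingale measure with p* = (R−d)/(u−d) = 0.8000.
At maturity the claim pays: V(3,0)=28.0700, V(3,1)=155.2600, V(3,2)=147.6500, V(3,3)=152.2200
(2,0): S=64.3025. Δ = (V_up−V_dn)/(S_up−S_dn) = (155.2600−28.0700)/(96.4537−54.6571) = 3.0431. V = [p*·155.2600 + (1−p*)·28.0700]/1.37 = 94.7606. B = V − Δ·S = -100.9163.
(2,1): S=113.4750. Δ = (V_up−V_dn)/(S_up−S_dn) = (147.6500−155.2600)/(170.2125−96.4537) = -0.1032. V = [p*·147.6500 + (1−p*)·155.2600]/1.37 = 108.8847. B = V − Δ·S = 120.5924.
(2,2): S=200.2500. Δ = (V_up−V_dn)/(S_up−S_dn) = (152.2200−147.6500)/(300.3750−170.2125) = 0.0351. V = [p*·152.2200 + (1−p*)·147.6500]/1.37 = 110.4423. B = V − Δ·S = 103.4116.
(1,0): S=75.6500. Δ = (V_up−V_dn)/(S_up−S_dn) = (108.8847−94.7606)/(113.4750−64.3025) = 0.2872. V = [p*·108.8847 + (1−p*)·94.7606]/1.37 = 77.4160. B = V − Δ·S = 55.6866.
(1,1): S=133.5000. Δ = (V_up−V_dn)/(S_up−S_dn) = (110.4423−108.8847)/(200.2500−113.4750) = 0.0180. V = [p*·110.4423 + (1−p*)·108.8847]/1.37 = 80.3874. B = V − Δ·S = 77.9910.
(0,0): S=89.0000. Δ = (V_up−V_dn)/(S_up−S_dn) = (80.3874−77.4160)/(133.5000−75.6500) = 0.0514. V = [p*·80.3874 + (1−p*)·77.4160]/1.37 = 58.2432. B = V − Δ·S = 53.6716.
Sanity check at the root: Δ(0,0)·S0 + B(0,0) reproduces V0 = 58.2432.

(0,0): Delta=0.0514 Bond=53.6716
(1,0): Delta=0.2872 Bond=55.6866
(1,1): Delta=0.0180 Bond=77.9910
(2,0): Delta=3.0431 Bond=-100.9163
(2,1): Delta=-0.1032 Bond=120.5924
(2,2): Delta=0.0351 Bond=103.4116
V0=58.2432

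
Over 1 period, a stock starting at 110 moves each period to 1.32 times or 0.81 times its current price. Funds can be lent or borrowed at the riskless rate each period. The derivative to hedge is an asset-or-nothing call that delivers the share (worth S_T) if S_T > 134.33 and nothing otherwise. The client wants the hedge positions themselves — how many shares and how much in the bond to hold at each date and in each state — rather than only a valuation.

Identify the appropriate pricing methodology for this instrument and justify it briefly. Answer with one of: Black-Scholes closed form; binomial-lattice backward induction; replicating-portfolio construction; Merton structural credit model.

framework: replicating-portfolio construction

Key observation: the mandate to exhibit the hedge at every date and state singles out the replicating-portfolio construction on the 1-period tree with factors 1.32 and 0.81 from 110.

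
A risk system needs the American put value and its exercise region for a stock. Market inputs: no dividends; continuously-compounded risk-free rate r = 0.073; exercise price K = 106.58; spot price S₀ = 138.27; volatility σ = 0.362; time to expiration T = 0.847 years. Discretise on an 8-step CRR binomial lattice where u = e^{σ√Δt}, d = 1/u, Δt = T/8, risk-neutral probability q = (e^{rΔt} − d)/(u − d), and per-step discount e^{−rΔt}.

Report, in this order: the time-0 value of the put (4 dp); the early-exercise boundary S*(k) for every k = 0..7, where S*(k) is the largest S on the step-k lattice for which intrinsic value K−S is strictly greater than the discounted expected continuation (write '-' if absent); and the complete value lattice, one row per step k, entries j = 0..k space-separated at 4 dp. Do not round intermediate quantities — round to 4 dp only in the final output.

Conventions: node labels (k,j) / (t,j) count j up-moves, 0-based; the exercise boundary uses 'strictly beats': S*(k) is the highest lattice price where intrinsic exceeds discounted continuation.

params: Δt=0.10587 u=1.12501 d=0.88888 q=0.50345 e^(-rΔt)=0.99230
t_8 payoffs: 52.6927 38.3780 20.2608 0.0000 0.0000 0.0000 0.0000 0.0000 0.0000
t_7: node(7,0) S=60.6236 payoff=45.9564 vs cont=45.1358 → 45.9564 [stop]  node(7,1) S=76.7277 payoff=29.8523 vs cont=29.0317 → 29.8523 [stop]  node(7,2) S=97.1097 payoff=9.4703 vs cont=9.9831 → 9.9831 [wait]  node(7,3) S=122.9059 payoff=0.0000 vs cont=0.0000 → 0.0000 [wait]  node(7,4) S=155.5547 payoff=0.0000 vs cont=0.0000 → 0.0000 [wait]  node(7,5) S=196.8763 payoff=0.0000 vs cont=0.0000 → 0.0000 [wait]  node(7,6) S=249.1746 payoff=0.0000 vs cont=0.0000 → 0.0000 [wait]  node(7,7) S=315.3655 payoff=0.0000 vs cont=0.0000 → 0.0000 [wait]  ⇒ S*(7)=76.7277
t_6: node(6,0) S=68.2020 payoff=38.3780 vs cont=37.5575 → 38.3780 [stop]  node(6,1) S=86.3192 payoff=20.2608 vs cont=19.6964 → 20.2608 [stop]  node(6,2) S=109.2490 payoff=0.0000 vs cont=4.9190 → 4.9190 [wait]  node(6,3) S=138.2700 payoff=0.0000 vs cont=0.0000 → 0.0000 [wait]  node(6,4) S=175.0001 payoff=0.0000 vs cont=0.0000 → 0.0000 [wait]  node(6,5) S=221.4872 payoff=0.0000 vs cont=0.0000 → 0.0000 [wait]  node(6,6) S=280.3232 payoff=0.0000 vs cont=0.0000 → 0.0000 [wait]  ⇒ S*(6)=86.3192
t_5: node(5,0) S=76.7277 payoff=29.8523 vs cont=29.0317 → 29.8523 [stop]  node(5,1) S=97.1097 payoff=9.4703 vs cont=12.4405 → 12.4405 [wait]  node(5,2) S=122.9059 payoff=0.0000 vs cont=2.4237 → 2.4237 [wait]  node(5,3) S=155.5547 payoff=0.0000 vs cont=0.0000 → 0.0000 [wait]  node(5,4) S=196.8763 payoff=0.0000 vs cont=0.0000 → 0.0000 [wait]  node(5,5) S=249.1746 payoff=0.0000 vs cont=0.0000 → 0.0000 [wait]  ⇒ S*(5)=76.7277
t_4: node(4,0) S=86.3192 payoff=20.2608 vs cont=20.9241 → 20.9241 [wait]  node(4,1) S=109.2490 payoff=0.0000 vs cont=7.3407 → 7.3407 [wait]  node(4,2) S=138.2700 payoff=0.0000 vs cont=1.1943 → 1.1943 [wait]  node(4,3) S=175.0001 payoff=0.0000 vs cont=0.0000 → 0.0000 [wait]  node(4,4) S=221.4872 payoff=0.0000 vs cont=0.0000 → 0.0000 [wait]  ⇒ S*(4)=-
t_3: node(3,0) S=97.1097 payoff=9.4703 vs cont=13.9771 → 13.9771 [wait]  node(3,1) S=122.9059 payoff=0.0000 vs cont=4.2136 → 4.2136 [wait]  node(3,2) S=155.5547 payoff=0.0000 vs cont=0.5884 → 0.5884 [wait]  node(3,3) S=196.8763 payoff=0.0000 vs cont=0.0000 → 0.0000 [wait]  ⇒ S*(3)=-
t_2: node(2,0) S=109.2490 payoff=0.0000 vs cont=8.9919 → 8.9919 [wait]  node(2,1) S=138.2700 payoff=0.0000 vs cont=2.3701 → 2.3701 [wait]  node(2,2) S=175.0001 payoff=0.0000 vs cont=0.2899 → 0.2899 [wait]  ⇒ S*(2)=-
t_1: node(1,0) S=122.9059 payoff=0.0000 vs cont=5.6147 → 5.6147 [wait]  node(1,1) S=155.5547 payoff=0.0000 vs cont=1.3127 → 1.3127 [wait]  ⇒ S*(1)=-
t_0: node(0,0) S=138.2700 payoff=0.0000 vs cont=3.4223 → 3.4223 [wait]  ⇒ S*(0)=-

price = 3.4223
boundary = - - - - - 76.7277 86.3192 76.7277
tree:
3.4223
5.6147 1.3127
8.9919 2.3701 0.2899
13.9771 4.2136 0.5884 0.0000
20.9241 7.3407 1.1943 0.0000 0.0000
29.8523 12.4405 2.4237 0.0000 0.0000 0.0000
38.3780 20.2608 4.9190 0.0000 0.0000 0.0000 0.0000
45.9564 29.8523 9.9831 0.0000 0.0000 0.0000 0.0000 0.0000
52.6927 38.3780 20.2608 0.0000 0.0000 0.0000 0.0000 0.0000 0.0000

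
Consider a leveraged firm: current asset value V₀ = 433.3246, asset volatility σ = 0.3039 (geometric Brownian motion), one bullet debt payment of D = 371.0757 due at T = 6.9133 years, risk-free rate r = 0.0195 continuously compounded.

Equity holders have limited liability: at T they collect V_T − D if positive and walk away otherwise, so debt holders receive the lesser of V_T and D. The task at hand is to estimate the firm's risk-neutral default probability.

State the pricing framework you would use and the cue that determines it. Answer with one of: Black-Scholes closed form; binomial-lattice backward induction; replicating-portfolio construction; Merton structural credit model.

Key observation: the data describe a firm's assets (V₀ = 433.3246, GBM) and a single zero-coupon debt of face 371.0757, so credit quantities follow from equity-as-call in the structural model.

framework: Merton structural credit model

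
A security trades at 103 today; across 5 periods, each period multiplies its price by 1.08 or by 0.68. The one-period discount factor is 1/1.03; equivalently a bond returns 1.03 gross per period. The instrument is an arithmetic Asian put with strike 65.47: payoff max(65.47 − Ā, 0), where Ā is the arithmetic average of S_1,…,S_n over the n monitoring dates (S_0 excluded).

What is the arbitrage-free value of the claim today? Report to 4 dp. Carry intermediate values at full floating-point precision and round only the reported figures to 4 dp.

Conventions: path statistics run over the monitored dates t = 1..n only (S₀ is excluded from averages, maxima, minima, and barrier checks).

price = 0.2170

No-arbitrage gives p* = (R−d)/(u−d) = 0.8750: enumerate every path, weight its payoff by its p*-probability, and discount by R^5.
Enumerate all 2^5 = 32 price paths (U = up ×1.08, D = down ×0.68); each path with k up-moves has probability p*^k·(1−p*)^(5−k).
DDDDD: Ā=37.4104, payoff=28.0596, prob=0.000031
UDDDD: Ā=59.4165, payoff=6.0535, prob=0.000214
DUDDD: Ā=51.1765, payoff=14.2935, prob=0.000214
UUDDD: Ā=81.2804, payoff=0.0000, prob=0.001495
DDUDD: Ā=45.5733, payoff=19.8967, prob=0.000214
UDUDD: Ā=72.3812, payoff=0.0000, prob=0.001495
DUUDD: Ā=64.1412, payoff=1.3288, prob=0.001495
UUUDD: Ā=101.8713, payoff=0.0000, prob=0.010468
DDDUD: Ā=41.7632, payoff=23.7068, prob=0.000214
UDDUD: Ā=66.3297, payoff=0.0000, prob=0.001495
DUDUD: Ā=58.0897, payoff=7.3803, prob=0.001495
UUDUD: Ā=92.2601, payoff=0.0000, prob=0.010468
DDUUD: Ā=52.4865, payoff=12.9835, prob=0.001495
UDUUD: Ā=83.3609, payoff=0.0000, prob=0.010468
DUUUD: Ā=75.1209, payoff=0.0000, prob=0.010468
UUUUD: Ā=119.3097, payoff=0.0000, prob=0.073273
DDDDU: Ā=39.1722, payoff=26.2978, prob=0.000214
UDDDU: Ā=62.2147, payoff=3.2553, prob=0.001495
DUDDU: Ā=53.9747, payoff=11.4953, prob=0.001495
UUDDU: Ā=85.7246, payoff=0.0000, prob=0.010468
DDUDU: Ā=48.3715, payoff=17.0985, prob=0.001495
UDUDU: Ā=76.8254, payoff=0.0000, prob=0.010468
DUUDU: Ā=68.5854, payoff=0.0000, prob=0.010468
UUUDU: Ā=108.9297, payoff=0.0000, prob=0.073273
DDDUU: Ā=44.5613, payoff=20.9087, prob=0.001495
UDDUU: Ā=70.7739, payoff=0.0000, prob=0.010468
DUDUU: Ā=62.5339, payoff=2.9361, prob=0.010468
UUDUU: Ā=99.3185, payoff=0.0000, prob=0.073273
DDUUU: Ā=56.9307, payoff=8.5393, prob=0.010468
UDUUU: Ā=90.4193, payoff=0.0000, prob=0.073273
DUUUU: Ā=82.1793, payoff=0.0000, prob=0.073273
UUUUU: Ā=130.5201, payoff=0.0000, prob=0.512909
Price = Σ prob·payoff / R^5 = 0.251585 / 1.159274 = 0.2170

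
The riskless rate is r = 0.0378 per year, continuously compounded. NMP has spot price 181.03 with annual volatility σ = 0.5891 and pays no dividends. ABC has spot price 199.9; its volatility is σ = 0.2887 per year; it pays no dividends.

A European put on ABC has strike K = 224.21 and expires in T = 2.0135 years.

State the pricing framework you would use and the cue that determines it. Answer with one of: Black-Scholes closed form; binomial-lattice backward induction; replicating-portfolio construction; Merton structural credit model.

Key observation: the instrument is a plain European put (strike 224.21) on a lognormal asset; the exact continuous-time formula applies directly.

framework: Black-Scholes closed form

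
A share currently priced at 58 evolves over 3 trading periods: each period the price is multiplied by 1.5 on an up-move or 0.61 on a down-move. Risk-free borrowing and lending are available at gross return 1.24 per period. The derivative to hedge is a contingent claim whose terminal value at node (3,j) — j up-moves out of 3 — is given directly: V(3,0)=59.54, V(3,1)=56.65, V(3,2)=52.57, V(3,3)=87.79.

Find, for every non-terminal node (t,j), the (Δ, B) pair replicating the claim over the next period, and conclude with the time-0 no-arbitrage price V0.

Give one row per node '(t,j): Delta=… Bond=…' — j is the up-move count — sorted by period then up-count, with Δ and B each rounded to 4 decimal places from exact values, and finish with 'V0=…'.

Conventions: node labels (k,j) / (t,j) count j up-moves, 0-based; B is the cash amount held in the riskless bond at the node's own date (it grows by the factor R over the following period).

(0,0): Delta=0.1980 Bond=23.1205
(1,0): Delta=-0.0956 Bond=39.0559
(1,1): Delta=0.2472 Bond=24.3830
(2,0): Delta=-0.1505 Bond=49.6135
(2,1): Delta=-0.0864 Bond=47.9406
(2,2): Delta=0.3032 Bond=22.9278
V0=34.6033

Since d<R<u, set p* = (R−d)/(u−d) = 0.7079; price each node as the discounted p*-expectation of its children.
Terminal payoffs: V(3,0)=59.5400, V(3,1)=56.6500, V(3,2)=52.5700, V(3,3)=87.7900
  t=2,j=0: stock 21.5818 → up 32.3727 (V=56.6500), down 13.1649 (V=59.5400). Price 46.3663; hedge Δ=-0.1505, bond B=49.6135.
  t=2,j=1: stock 53.0700 → up 79.6050 (V=52.5700), down 32.3727 (V=56.6500). Price 43.3564; hedge Δ=-0.0864, bond B=47.9406.
  t=2,j=2: stock 130.5000 → up 195.7500 (V=87.7900), down 79.6050 (V=52.5700). Price 62.5008; hedge Δ=0.3032, bond B=22.9278.
  t=1,j=0: stock 35.3800 → up 53.0700 (V=43.3564), down 21.5818 (V=46.3663). Price 35.6739; hedge Δ=-0.0956, bond B=39.0559.
  t=1,j=1: stock 87.0000 → up 130.5000 (V=62.5008), down 53.0700 (V=43.3564). Price 45.8936; hedge Δ=0.2472, bond B=24.3830.
  t=0,j=0: stock 58.0000 → up 87.0000 (V=45.8936), down 35.3800 (V=35.6739). Price 34.6033; hedge Δ=0.1980, bond B=23.1205.
As a check, the time-0 holding Δ(0,0)·S0 + B(0,0) comes to 34.6033 — exactly V0.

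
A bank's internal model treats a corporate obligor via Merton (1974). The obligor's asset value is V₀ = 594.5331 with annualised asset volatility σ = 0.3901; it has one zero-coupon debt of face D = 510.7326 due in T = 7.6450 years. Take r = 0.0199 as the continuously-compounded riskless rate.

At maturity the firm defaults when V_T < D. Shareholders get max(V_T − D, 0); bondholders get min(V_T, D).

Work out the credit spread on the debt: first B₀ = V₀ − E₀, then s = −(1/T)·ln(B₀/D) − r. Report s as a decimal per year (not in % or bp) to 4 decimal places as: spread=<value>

Apply the equity-as-call identities (strike 510.7326, horizon 7.6450 years):
d₁ = [ln(V₀/D) + (r + σ²/2)T] / (σ√T)
   = [ln(594.5331/510.7326) + (0.0199 + 0.5·0.3901²)·7.6450] / (0.3901·√7.6450)
   = [0.151930 + 0.733836] / 1.078611 = 0.821210
d₂ = d₁ − σ√T = 0.821210 − 1.078611 = -0.257400
N(d₁) = 0.794237,  N(d₂) = 0.398435,  e^(−rT) = 0.858872
E₀ = V₀·N(d₁) − D·e^(−rT)·N(d₂)
   = 594.5331·0.794237 − 510.7326·0.858872·0.398435 = 297.425038
B₀ = V₀ − E₀ = 594.5331 − 297.425038 = 297.108062
spread = −(1/T)·ln(B₀/D) − r = −(1/7.6450)·ln(297.108062/510.7326) − 0.0199 = 0.05096334

spread=0.0510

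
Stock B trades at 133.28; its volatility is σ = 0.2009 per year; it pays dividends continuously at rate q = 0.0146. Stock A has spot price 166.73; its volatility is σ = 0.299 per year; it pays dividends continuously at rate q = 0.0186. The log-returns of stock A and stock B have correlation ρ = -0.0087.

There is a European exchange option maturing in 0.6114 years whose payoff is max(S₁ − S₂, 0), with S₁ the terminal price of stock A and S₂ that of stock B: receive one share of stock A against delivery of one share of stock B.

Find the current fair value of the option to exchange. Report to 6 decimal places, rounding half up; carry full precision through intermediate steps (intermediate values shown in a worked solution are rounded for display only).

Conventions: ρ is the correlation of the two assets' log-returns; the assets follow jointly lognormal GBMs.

σ_eff = √(σ₁² + σ₂² − 2ρσ₁σ₂) = √(0.299² + 0.2009² − 2·-0.0087·0.299·0.2009) = 0.361673
d₁ = (ln(S₁/S₂) + (q₂ − q₁ + σ_eff²/2)T) / (σ_eff√T) = (ln(166.73/133.28) + (0.0146 − 0.0186 + 0.065404)·0.6114) / 0.282799 = 0.924563
d₂ = d₁ − σ_eff√T = 0.924563 − 0.282799 = 0.641764
N(d₁) = 0.822403,  N(d₂) = 0.739487
V = S₁·e^{−q₁T}·N(d₁) − S₂·e^{−q₂T}·N(d₂) = 135.568813 − 97.682918 = 37.885895
Key observation: no risk-free rate is needed — with the second asset as numeraire the exchange option is a call on the ratio S₁/S₂, and r cancels out of the value.

exchange price = 37.885895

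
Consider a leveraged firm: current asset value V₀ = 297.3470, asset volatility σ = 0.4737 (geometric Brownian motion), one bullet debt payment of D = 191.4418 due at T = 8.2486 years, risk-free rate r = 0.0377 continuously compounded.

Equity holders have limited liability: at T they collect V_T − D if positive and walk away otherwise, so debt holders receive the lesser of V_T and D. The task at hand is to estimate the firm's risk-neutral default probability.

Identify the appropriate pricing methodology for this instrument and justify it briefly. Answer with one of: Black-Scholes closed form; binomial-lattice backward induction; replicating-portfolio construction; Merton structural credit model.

Key observation: the data describe a firm's assets (V₀ = 297.3470, GBM) and a single zero-coupon debt of face 191.4418, so credit quantities follow from equity-as-call in the structural model.

framework: Merton structural credit model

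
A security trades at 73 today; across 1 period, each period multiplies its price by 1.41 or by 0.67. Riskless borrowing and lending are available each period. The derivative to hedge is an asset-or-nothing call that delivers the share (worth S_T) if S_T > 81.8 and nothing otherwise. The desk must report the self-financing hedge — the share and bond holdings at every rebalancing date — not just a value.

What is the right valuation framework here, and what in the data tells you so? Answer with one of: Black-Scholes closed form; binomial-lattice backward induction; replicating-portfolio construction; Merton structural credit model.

framework: replicating-portfolio construction

Key observation: the task asks for the hedge itself — share and bond holdings at every node of the 1-period tree on spot 73 with factors 1.41/0.67 — which is exactly what the replicating-portfolio construction produces.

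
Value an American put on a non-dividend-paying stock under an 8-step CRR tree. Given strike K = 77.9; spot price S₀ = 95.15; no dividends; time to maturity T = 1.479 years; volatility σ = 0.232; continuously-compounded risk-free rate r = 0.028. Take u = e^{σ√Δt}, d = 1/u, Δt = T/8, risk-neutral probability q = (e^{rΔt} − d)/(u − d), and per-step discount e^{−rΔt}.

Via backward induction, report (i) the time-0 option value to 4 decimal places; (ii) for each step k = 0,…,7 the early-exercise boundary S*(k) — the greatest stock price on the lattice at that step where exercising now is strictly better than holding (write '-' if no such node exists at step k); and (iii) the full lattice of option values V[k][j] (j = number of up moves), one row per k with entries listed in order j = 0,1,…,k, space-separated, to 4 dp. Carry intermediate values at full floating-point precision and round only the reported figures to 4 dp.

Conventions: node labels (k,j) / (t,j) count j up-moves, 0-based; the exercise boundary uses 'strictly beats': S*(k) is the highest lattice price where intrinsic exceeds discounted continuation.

params: Δt=0.18488 u=1.10490 d=0.90506 q=0.50105 e^(-rΔt)=0.99484
t_8 payoffs: 35.0619 25.6032 14.0561 0.0000 0.0000 0.0000 0.0000 0.0000 0.0000
t_7: node(7,0) S=47.3318 payoff=30.5682 vs cont=30.1660 → 30.5682 [stop]  node(7,1) S=57.7826 payoff=20.1174 vs cont=19.7152 → 20.1174 [stop]  node(7,2) S=70.5411 payoff=7.3589 vs cont=6.9770 → 7.3589 [stop]  node(7,3) S=86.1165 payoff=0.0000 vs cont=0.0000 → 0.0000 [wait]  node(7,4) S=105.1311 payoff=0.0000 vs cont=0.0000 → 0.0000 [wait]  node(7,5) S=128.3440 payoff=0.0000 vs cont=0.0000 → 0.0000 [wait]  node(7,6) S=156.6824 payoff=0.0000 vs cont=0.0000 → 0.0000 [wait]  node(7,7) S=191.2779 payoff=0.0000 vs cont=0.0000 → 0.0000 [wait]  ⇒ S*(7)=70.5411
t_6: node(6,0) S=52.2968 payoff=25.6032 vs cont=25.2010 → 25.6032 [stop]  node(6,1) S=63.8439 payoff=14.0561 vs cont=13.6539 → 14.0561 [stop]  node(6,2) S=77.9407 payoff=0.0000 vs cont=3.6528 → 3.6528 [wait]  node(6,3) S=95.1500 payoff=0.0000 vs cont=0.0000 → 0.0000 [wait]  node(6,4) S=116.1591 payoff=0.0000 vs cont=0.0000 → 0.0000 [wait]  node(6,5) S=141.8071 payoff=0.0000 vs cont=0.0000 → 0.0000 [wait]  node(6,6) S=173.1181 payoff=0.0000 vs cont=0.0000 → 0.0000 [wait]  ⇒ S*(6)=63.8439
t_5: node(5,0) S=57.7826 payoff=20.1174 vs cont=19.7152 → 20.1174 [stop]  node(5,1) S=70.5411 payoff=7.3589 vs cont=8.7978 → 8.7978 [wait]  node(5,2) S=86.1165 payoff=0.0000 vs cont=1.8131 → 1.8131 [wait]  node(5,3) S=105.1311 payoff=0.0000 vs cont=0.0000 → 0.0000 [wait]  node(5,4) S=128.3440 payoff=0.0000 vs cont=0.0000 → 0.0000 [wait]  node(5,5) S=156.6824 payoff=0.0000 vs cont=0.0000 → 0.0000 [wait]  ⇒ S*(5)=57.7826
t_4: node(4,0) S=63.8439 payoff=14.0561 vs cont=14.3711 → 14.3711 [wait]  node(4,1) S=77.9407 payoff=0.0000 vs cont=5.2708 → 5.2708 [wait]  node(4,2) S=95.1500 payoff=0.0000 vs cont=0.9000 → 0.9000 [wait]  node(4,3) S=116.1591 payoff=0.0000 vs cont=0.0000 → 0.0000 [wait]  node(4,4) S=141.8071 payoff=0.0000 vs cont=0.0000 → 0.0000 [wait]  ⇒ S*(4)=-
t_3: node(3,0) S=70.5411 payoff=7.3589 vs cont=9.7607 → 9.7607 [wait]  node(3,1) S=86.1165 payoff=0.0000 vs cont=3.0649 → 3.0649 [wait]  node(3,2) S=105.1311 payoff=0.0000 vs cont=0.4467 → 0.4467 [wait]  node(3,3) S=128.3440 payoff=0.0000 vs cont=0.0000 → 0.0000 [wait]  ⇒ S*(3)=-
t_2: node(2,0) S=77.9407 payoff=0.0000 vs cont=6.3726 → 6.3726 [wait]  node(2,1) S=95.1500 payoff=0.0000 vs cont=1.7440 → 1.7440 [wait]  node(2,2) S=116.1591 payoff=0.0000 vs cont=0.2217 → 0.2217 [wait]  ⇒ S*(2)=-
t_1: node(1,0) S=86.1165 payoff=0.0000 vs cont=4.0325 → 4.0325 [wait]  node(1,1) S=105.1311 payoff=0.0000 vs cont=0.9762 → 0.9762 [wait]  ⇒ S*(1)=-
t_0: node(0,0) S=95.1500 payoff=0.0000 vs cont=2.4882 → 2.4882 [wait]  ⇒ S*(0)=-

price = 2.4882
boundary = - - - - - 57.7826 63.8439 70.5411
tree:
2.4882
4.0325 0.9762
6.3726 1.7440 0.2217
9.7607 3.0649 0.4467 0.0000
14.3711 5.2708 0.9000 0.0000 0.0000
20.1174 8.7978 1.8131 0.0000 0.0000 0.0000
25.6032 14.0561 3.6528 0.0000 0.0000 0.0000 0.0000
30.5682 20.1174 7.3589 0.0000 0.0000 0.0000 0.0000 0.0000
35.0619 25.6032 14.0561 0.0000 0.0000 0.0000 0.0000 0.0000 0.0000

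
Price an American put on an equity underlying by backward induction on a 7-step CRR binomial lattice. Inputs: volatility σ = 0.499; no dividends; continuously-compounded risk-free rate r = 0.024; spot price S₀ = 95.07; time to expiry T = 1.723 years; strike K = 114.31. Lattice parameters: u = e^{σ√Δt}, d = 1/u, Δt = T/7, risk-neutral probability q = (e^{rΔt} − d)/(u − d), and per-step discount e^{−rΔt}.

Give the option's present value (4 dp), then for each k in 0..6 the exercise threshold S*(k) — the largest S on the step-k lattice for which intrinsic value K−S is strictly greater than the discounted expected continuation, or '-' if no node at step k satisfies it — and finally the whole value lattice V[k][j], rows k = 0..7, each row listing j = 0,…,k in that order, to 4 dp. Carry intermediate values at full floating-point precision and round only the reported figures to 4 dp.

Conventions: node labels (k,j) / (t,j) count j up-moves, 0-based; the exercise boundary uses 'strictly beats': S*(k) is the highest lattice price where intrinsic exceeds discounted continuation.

Δt=0.24614  u=1.28091  d=0.78070  q=0.45027  discount=0.99411
step 7 (expiry): payoffs max(K−S,0) = 97.5056 86.7387 69.0732 40.0891 0.0000 0.0000 0.0000 0.0000
step 6: (k=6,j=0): S=21.5248, K−S=92.7852, hold=92.1119 ⇒ V=92.7852 exercise | (k=6,j=1): S=35.3162, K−S=78.9938, hold=78.3205 ⇒ V=78.9938 exercise | (k=6,j=2): S=57.9440, K−S=56.3660, hold=55.6927 ⇒ V=56.3660 exercise | (k=6,j=3): S=95.0700, K−S=19.2400, hold=21.9085 ⇒ V=21.9085 continue | (k=6,j=4): S=155.9833, K−S=0.0000, hold=0.0000 ⇒ V=0.0000 continue | (k=6,j=5): S=255.9251, K−S=0.0000, hold=0.0000 ⇒ V=0.0000 continue | (k=6,j=6): S=419.9016, K−S=0.0000, hold=0.0000 ⇒ V=0.0000 continue  boundary S*=57.9440
step 5: (k=5,j=0): S=27.5713, K−S=86.7387, hold=86.0654 ⇒ V=86.7387 exercise | (k=5,j=1): S=45.2368, K−S=69.0732, hold=68.4000 ⇒ V=69.0732 exercise | (k=5,j=2): S=74.2209, K−S=40.0891, hold=40.6103 ⇒ V=40.6103 continue | (k=5,j=3): S=121.7758, K−S=0.0000, hold=11.9729 ⇒ V=11.9729 continue | (k=5,j=4): S=199.8000, K−S=0.0000, hold=0.0000 ⇒ V=0.0000 continue | (k=5,j=5): S=327.8160, K−S=0.0000, hold=0.0000 ⇒ V=0.0000 continue  boundary S*=45.2368
step 4: (k=4,j=0): S=35.3162, K−S=78.9938, hold=78.3205 ⇒ V=78.9938 exercise | (k=4,j=1): S=57.9440, K−S=56.3660, hold=55.9259 ⇒ V=56.3660 exercise | (k=4,j=2): S=95.0700, K−S=19.2400, hold=27.5526 ⇒ V=27.5526 continue | (k=4,j=3): S=155.9833, K−S=0.0000, hold=6.5431 ⇒ V=6.5431 continue | (k=4,j=4): S=255.9251, K−S=0.0000, hold=0.0000 ⇒ V=0.0000 continue  boundary S*=57.9440
step 3: (k=3,j=0): S=45.2368, K−S=69.0732, hold=68.4000 ⇒ V=69.0732 exercise | (k=3,j=1): S=74.2209, K−S=40.0891, hold=43.1366 ⇒ V=43.1366 continue | (k=3,j=2): S=121.7758, K−S=0.0000, hold=17.9861 ⇒ V=17.9861 continue | (k=3,j=3): S=199.8000, K−S=0.0000, hold=3.5758 ⇒ V=3.5758 continue  boundary S*=45.2368
step 2: (k=2,j=0): S=57.9440, K−S=56.3660, hold=57.0568 ⇒ V=57.0568 continue | (k=2,j=1): S=95.0700, K−S=19.2400, hold=31.6248 ⇒ V=31.6248 continue | (k=2,j=2): S=155.9833, K−S=0.0000, hold=11.4299 ⇒ V=11.4299 continue  boundary S*=-
step 1: (k=1,j=0): S=74.2209, K−S=40.0891, hold=45.3370 ⇒ V=45.3370 continue | (k=1,j=1): S=121.7758, K−S=0.0000, hold=22.3990 ⇒ V=22.3990 continue  boundary S*=-
step 0: (k=0,j=0): S=95.0700, K−S=19.2400, hold=34.8026 ⇒ V=34.8026 continue  boundary S*=-

price = 34.8026
boundary = - - - 45.2368 57.9440 45.2368 57.9440
tree:
34.8026
45.3370 22.3990
57.0568 31.6248 11.4299
69.0732 43.1366 17.9861 3.5758
78.9938 56.3660 27.5526 6.5431 0.0000
86.7387 69.0732 40.6103 11.9729 0.0000 0.0000
92.7852 78.9938 56.3660 21.9085 0.0000 0.0000 0.0000
97.5056 86.7387 69.0732 40.0891 0.0000 0.0000 0.0000 0.0000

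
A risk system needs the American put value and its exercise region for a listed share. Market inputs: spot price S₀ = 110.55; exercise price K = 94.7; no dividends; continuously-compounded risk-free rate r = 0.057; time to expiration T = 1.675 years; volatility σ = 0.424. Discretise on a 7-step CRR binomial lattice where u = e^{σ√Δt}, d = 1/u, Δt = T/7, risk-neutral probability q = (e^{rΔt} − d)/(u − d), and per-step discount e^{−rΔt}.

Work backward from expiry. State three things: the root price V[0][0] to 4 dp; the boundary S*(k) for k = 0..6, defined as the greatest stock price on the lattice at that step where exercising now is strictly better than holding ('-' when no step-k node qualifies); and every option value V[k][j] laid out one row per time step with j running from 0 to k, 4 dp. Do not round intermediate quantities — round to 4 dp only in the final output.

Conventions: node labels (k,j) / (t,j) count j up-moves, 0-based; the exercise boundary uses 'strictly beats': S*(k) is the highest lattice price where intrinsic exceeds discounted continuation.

Δt=0.23929, u=1.23048, d=0.81269, q=0.48120, disc=e^(-rΔt)=0.98645
k=7 terminal: V=max(K-S,0) → 68.8162 55.5096 35.3622 4.8573 0.0000 0.0000 0.0000 0.0000
k=6: j=0 S=31.8496 intr=62.8504 cont=61.5676 V=62.8504[EX]; j=1 S=48.2231 intr=46.4769 cont=45.1940 V=46.4769[EX]; j=2 S=73.0141 intr=21.6859 cont=20.4030 V=21.6859[EX]; j=3 S=110.5500 intr=0.0000 cont=2.4858 V=2.4858[hold]; j=4 S=167.3827 intr=0.0000 cont=0.0000 V=0.0000[hold]; j=5 S=253.4325 intr=0.0000 cont=0.0000 V=0.0000[hold]; j=6 S=383.7197 intr=0.0000 cont=0.0000 V=0.0000[hold]  S*(6)=73.0141
k=5: j=0 S=39.1904 intr=55.5096 cont=54.2268 V=55.5096[EX]; j=1 S=59.3378 intr=35.3622 cont=34.0794 V=35.3622[EX]; j=2 S=89.8427 intr=4.8573 cont=12.2781 V=12.2781[hold]; j=3 S=136.0300 intr=0.0000 cont=1.2722 V=1.2722[hold]; j=4 S=205.9617 intr=0.0000 cont=0.0000 V=0.0000[hold]; j=5 S=311.8446 intr=0.0000 cont=0.0000 V=0.0000[hold]  S*(5)=59.3378
k=4: j=0 S=48.2231 intr=46.4769 cont=45.1940 V=46.4769[EX]; j=1 S=73.0141 intr=21.6859 cont=23.9255 V=23.9255[hold]; j=2 S=110.5500 intr=0.0000 cont=6.8874 V=6.8874[hold]; j=3 S=167.3827 intr=0.0000 cont=0.6511 V=0.6511[hold]; j=4 S=253.4325 intr=0.0000 cont=0.0000 V=0.0000[hold]  S*(4)=48.2231
k=3: j=0 S=59.3378 intr=35.3622 cont=35.1425 V=35.3622[EX]; j=1 S=89.8427 intr=4.8573 cont=15.5137 V=15.5137[hold]; j=2 S=136.0300 intr=0.0000 cont=3.8338 V=3.8338[hold]; j=3 S=205.9617 intr=0.0000 cont=0.3332 V=0.3332[hold]  S*(3)=59.3378
k=2: j=0 S=73.0141 intr=21.6859 cont=25.4614 V=25.4614[hold]; j=1 S=110.5500 intr=0.0000 cont=9.7593 V=9.7593[hold]; j=2 S=167.3827 intr=0.0000 cont=2.1202 V=2.1202[hold]  S*(2)=-
k=1: j=0 S=89.8427 intr=4.8573 cont=17.6630 V=17.6630[hold]; j=1 S=136.0300 intr=0.0000 cont=6.0009 V=6.0009[hold]  S*(1)=-
k=0: j=0 S=110.5500 intr=0.0000 cont=11.8879 V=11.8879[hold]  S*(0)=-

price = 11.8879
boundary = - - - 59.3378 48.2231 59.3378 73.0141
tree:
11.8879
17.6630 6.0009
25.4614 9.7593 2.1202
35.3622 15.5137 3.8338 0.3332
46.4769 23.9255 6.8874 0.6511 0.0000
55.5096 35.3622 12.2781 1.2722 0.0000 0.0000
62.8504 46.4769 21.6859 2.4858 0.0000 0.0000 0.0000
68.8162 55.5096 35.3622 4.8573 0.0000 0.0000 0.0000 0.0000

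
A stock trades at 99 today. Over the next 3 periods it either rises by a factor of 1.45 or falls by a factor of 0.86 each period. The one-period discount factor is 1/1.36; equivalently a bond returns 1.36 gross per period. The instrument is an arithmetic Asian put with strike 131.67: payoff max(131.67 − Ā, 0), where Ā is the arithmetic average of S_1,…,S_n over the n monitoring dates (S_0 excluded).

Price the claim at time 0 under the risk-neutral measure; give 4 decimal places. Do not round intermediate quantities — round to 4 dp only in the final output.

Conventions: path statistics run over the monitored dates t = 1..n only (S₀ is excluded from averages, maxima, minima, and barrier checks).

Under the martingale measure an up-move has probability p* = 0.8475; value the claim as the probability-weighted average of per-path payoffs, discounted 3 periods at R = 1.36.
Enumerate all 2^3 = 8 price paths (U = up ×1.45, D = down ×0.86); each path with k up-moves has probability p*^k·(1−p*)^(3−k).
DDD: Ā=73.7766, payoff=57.8934, prob=0.003550
UDD: Ā=124.3909, payoff=7.2791, prob=0.019720
DUD: Ā=104.9209, payoff=26.7491, prob=0.019720
UUD: Ā=176.9015, payoff=0.0000, prob=0.109554
DDU: Ā=88.1767, payoff=43.4933, prob=0.019720
UDU: Ā=148.6700, payoff=0.0000, prob=0.109554
DUU: Ā=129.2000, payoff=2.4701, prob=0.109554
UUU: Ā=217.8371, payoff=0.0000, prob=0.608631
Price = Σ prob·payoff / R^3 = 2.004796 / 2.515456 = 0.7970

price = 0.7970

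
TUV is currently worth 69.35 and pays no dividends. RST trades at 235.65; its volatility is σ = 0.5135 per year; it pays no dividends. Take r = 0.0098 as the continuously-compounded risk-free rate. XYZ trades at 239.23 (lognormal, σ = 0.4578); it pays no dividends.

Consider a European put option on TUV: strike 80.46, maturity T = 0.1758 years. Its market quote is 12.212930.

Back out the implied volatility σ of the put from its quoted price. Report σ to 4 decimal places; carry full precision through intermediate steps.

sigma = 0.3917

At σ = 0.3917 the Black–Scholes value reproduces the quote:
σ√T = 0.3917·√0.1758 = 0.164234
d₁ = (ln(S/K) + (r+σ²/2)T) / (σ√T) = (ln(69.35/80.46) + (0.0098+0.3917²/2)·0.1758) / 0.164234 = (-0.148594 + 0.015209) / 0.164234 = -0.812163
d₂ = d₁ − σ√T = -0.812163 − 0.164234 = -0.976397
e^{−rT} = 0.998279
N(−d₁) = 0.791651,  N(−d₂) = 0.835566
V = K·e^{−rT}·N(−d₂) − S·N(−d₁) = 67.113926 − 54.900996 = 12.212930 (the observed quote) — the price is monotone increasing in volatility, hence this σ is the only solution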